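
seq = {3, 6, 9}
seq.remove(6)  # {3, 9}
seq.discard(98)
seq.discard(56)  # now {3, 9}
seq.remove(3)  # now {9}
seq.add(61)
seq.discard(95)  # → {9, 61}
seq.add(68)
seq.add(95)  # {9, 61, 68, 95}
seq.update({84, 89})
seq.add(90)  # {9, 61, 68, 84, 89, 90, 95}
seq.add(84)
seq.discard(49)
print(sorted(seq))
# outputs [9, 61, 68, 84, 89, 90, 95]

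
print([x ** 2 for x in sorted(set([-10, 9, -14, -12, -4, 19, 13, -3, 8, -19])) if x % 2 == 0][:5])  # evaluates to [196, 144, 100, 16, 64]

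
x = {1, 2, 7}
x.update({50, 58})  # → {1, 2, 7, 50, 58}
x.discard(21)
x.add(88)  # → {1, 2, 7, 50, 58, 88}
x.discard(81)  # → {1, 2, 7, 50, 58, 88}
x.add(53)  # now {1, 2, 7, 50, 53, 58, 88}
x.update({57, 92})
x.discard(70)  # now {1, 2, 7, 50, 53, 57, 58, 88, 92}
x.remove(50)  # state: {1, 2, 7, 53, 57, 58, 88, 92}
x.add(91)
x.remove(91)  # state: {1, 2, 7, 53, 57, 58, 88, 92}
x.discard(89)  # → {1, 2, 7, 53, 57, 58, 88, 92}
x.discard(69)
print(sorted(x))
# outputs [1, 2, 7, 53, 57, 58, 88, 92]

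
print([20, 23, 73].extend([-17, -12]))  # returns None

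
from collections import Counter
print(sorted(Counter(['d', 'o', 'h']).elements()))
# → ['d', 'h', 'o']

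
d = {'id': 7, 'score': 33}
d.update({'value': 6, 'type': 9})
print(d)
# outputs {'id': 7, 'score': 33, 'value': 6, 'type': 9}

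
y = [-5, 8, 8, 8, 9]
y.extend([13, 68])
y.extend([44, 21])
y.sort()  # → [-5, 8, 8, 8, 9, 13, 21, 44, 68]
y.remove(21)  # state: [-5, 8, 8, 8, 9, 13, 44, 68]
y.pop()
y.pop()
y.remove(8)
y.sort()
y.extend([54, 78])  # [-5, 8, 8, 9, 13, 54, 78]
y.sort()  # [-5, 8, 8, 9, 13, 54, 78]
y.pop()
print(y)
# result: [-5, 8, 8, 9, 13, 54]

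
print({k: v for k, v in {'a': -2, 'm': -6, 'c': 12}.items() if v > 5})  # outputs {'c': 12}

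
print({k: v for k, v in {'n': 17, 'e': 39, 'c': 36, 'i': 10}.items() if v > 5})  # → {'n': 17, 'e': 39, 'c': 36, 'i': 10}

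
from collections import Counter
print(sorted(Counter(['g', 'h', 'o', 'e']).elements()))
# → ['e', 'g', 'h', 'o']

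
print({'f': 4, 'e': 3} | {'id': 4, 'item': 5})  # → {'f': 4, 'e': 3, 'id': 4, 'item': 5}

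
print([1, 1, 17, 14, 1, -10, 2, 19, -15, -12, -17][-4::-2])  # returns [19, -10, 14, 1]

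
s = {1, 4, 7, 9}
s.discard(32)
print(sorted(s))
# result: [1, 4, 7, 9]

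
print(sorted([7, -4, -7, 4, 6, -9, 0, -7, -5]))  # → [-9, -7, -7, -5, -4, 0, 4, 6, 7]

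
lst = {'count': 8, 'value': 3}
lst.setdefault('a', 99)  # 99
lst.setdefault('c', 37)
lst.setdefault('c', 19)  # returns 37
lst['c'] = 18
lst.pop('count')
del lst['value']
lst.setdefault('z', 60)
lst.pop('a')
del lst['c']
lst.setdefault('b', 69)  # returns 69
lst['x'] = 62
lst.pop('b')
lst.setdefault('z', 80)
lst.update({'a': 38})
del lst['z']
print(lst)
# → {'x': 62, 'a': 38}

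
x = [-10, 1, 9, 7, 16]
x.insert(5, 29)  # [-10, 1, 9, 7, 16, 29]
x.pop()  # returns 29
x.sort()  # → [-10, 1, 7, 9, 16]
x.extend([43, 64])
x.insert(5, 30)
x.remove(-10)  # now [1, 7, 9, 16, 30, 43, 64]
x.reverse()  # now [64, 43, 30, 16, 9, 7, 1]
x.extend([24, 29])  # [64, 43, 30, 16, 9, 7, 1, 24, 29]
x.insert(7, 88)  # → [64, 43, 30, 16, 9, 7, 1, 88, 24, 29]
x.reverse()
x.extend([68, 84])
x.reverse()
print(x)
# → [84, 68, 64, 43, 30, 16, 9, 7, 1, 88, 24, 29]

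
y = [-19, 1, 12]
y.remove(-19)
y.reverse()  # [12, 1]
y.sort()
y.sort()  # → [1, 12]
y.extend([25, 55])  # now [1, 12, 25, 55]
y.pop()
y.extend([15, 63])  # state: [1, 12, 25, 15, 63]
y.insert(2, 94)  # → [1, 12, 94, 25, 15, 63]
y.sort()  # [1, 12, 15, 25, 63, 94]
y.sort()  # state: [1, 12, 15, 25, 63, 94]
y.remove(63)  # [1, 12, 15, 25, 94]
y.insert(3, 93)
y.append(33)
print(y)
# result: [1, 12, 15, 93, 25, 94, 33]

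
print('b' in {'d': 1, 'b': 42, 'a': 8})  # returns True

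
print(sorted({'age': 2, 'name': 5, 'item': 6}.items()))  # [('age', 2), ('item', 6), ('name', 5)]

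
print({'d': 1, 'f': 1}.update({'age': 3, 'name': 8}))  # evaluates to None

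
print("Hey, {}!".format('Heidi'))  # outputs Hey, Heidi!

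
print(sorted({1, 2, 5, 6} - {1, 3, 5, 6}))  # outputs [2]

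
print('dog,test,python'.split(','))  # ['dog', 'test', 'python']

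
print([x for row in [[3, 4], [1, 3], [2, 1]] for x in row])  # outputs [3, 4, 1, 3, 2, 1]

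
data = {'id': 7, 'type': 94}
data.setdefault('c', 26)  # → 26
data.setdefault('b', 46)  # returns 46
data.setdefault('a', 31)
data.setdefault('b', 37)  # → 46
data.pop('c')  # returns 26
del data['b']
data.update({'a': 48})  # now {'id': 7, 'type': 94, 'a': 48}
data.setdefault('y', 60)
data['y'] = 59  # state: {'id': 7, 'type': 94, 'a': 48, 'y': 59}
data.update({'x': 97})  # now {'id': 7, 'type': 94, 'a': 48, 'y': 59, 'x': 97}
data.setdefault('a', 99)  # 48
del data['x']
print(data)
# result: {'id': 7, 'type': 94, 'a': 48, 'y': 59}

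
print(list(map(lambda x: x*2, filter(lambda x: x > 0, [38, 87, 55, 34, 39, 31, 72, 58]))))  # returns [76, 174, 110, 68, 78, 62, 144, 116]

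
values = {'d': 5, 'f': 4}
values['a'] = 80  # {'d': 5, 'f': 4, 'a': 80}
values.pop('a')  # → 80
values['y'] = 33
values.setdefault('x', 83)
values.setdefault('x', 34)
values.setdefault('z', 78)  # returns 78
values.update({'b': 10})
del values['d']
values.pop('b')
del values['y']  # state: {'f': 4, 'x': 83, 'z': 78}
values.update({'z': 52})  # {'f': 4, 'x': 83, 'z': 52}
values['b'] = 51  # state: {'f': 4, 'x': 83, 'z': 52, 'b': 51}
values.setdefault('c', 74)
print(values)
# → {'f': 4, 'x': 83, 'z': 52, 'b': 51, 'c': 74}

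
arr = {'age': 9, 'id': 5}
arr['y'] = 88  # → {'age': 9, 'id': 5, 'y': 88}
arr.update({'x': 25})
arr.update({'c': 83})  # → {'age': 9, 'id': 5, 'y': 88, 'x': 25, 'c': 83}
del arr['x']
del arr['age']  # {'id': 5, 'y': 88, 'c': 83}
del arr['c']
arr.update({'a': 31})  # {'id': 5, 'y': 88, 'a': 31}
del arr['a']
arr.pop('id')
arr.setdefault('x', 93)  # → 93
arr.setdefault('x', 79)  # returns 93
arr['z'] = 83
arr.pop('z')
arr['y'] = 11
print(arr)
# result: {'y': 11, 'x': 93}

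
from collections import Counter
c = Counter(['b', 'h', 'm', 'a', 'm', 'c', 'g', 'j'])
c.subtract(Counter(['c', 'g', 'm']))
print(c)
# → Counter({'b': 1, 'h': 1, 'm': 1, 'a': 1, 'j': 1, 'c': 0, 'g': 0})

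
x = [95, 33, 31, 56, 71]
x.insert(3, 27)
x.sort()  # [27, 31, 33, 56, 71, 95]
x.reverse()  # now [95, 71, 56, 33, 31, 27]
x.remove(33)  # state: [95, 71, 56, 31, 27]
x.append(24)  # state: [95, 71, 56, 31, 27, 24]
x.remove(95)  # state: [71, 56, 31, 27, 24]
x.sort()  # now [24, 27, 31, 56, 71]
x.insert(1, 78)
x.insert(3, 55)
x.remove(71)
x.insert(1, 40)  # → [24, 40, 78, 27, 55, 31, 56]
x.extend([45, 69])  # [24, 40, 78, 27, 55, 31, 56, 45, 69]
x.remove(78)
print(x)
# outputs [24, 40, 27, 55, 31, 56, 45, 69]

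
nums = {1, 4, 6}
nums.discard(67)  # {1, 4, 6}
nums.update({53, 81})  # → {1, 4, 6, 53, 81}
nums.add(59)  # {1, 4, 6, 53, 59, 81}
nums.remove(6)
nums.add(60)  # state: {1, 4, 53, 59, 60, 81}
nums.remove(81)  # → {1, 4, 53, 59, 60}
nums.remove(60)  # {1, 4, 53, 59}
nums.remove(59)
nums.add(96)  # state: {1, 4, 53, 96}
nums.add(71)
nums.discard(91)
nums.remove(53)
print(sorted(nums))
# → [1, 4, 71, 96]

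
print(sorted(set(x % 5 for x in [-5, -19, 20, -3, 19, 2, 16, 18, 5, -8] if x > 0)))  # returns [0, 1, 2, 3, 4]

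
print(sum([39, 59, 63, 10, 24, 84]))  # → 279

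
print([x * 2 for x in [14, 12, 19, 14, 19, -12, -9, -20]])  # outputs [28, 24, 38, 28, 38, -24, -18, -40]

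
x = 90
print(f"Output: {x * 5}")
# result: Output: 450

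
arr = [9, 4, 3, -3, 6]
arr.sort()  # [-3, 3, 4, 6, 9]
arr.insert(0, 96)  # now [96, -3, 3, 4, 6, 9]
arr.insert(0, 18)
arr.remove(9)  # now [18, 96, -3, 3, 4, 6]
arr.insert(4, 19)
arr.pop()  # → 6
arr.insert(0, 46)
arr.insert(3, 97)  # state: [46, 18, 96, 97, -3, 3, 19, 4]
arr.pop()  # 4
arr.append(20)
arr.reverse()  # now [20, 19, 3, -3, 97, 96, 18, 46]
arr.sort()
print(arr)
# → [-3, 3, 18, 19, 20, 46, 96, 97]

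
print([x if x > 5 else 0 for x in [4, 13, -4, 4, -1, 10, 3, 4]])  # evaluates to [0, 13, 0, 0, 0, 10, 0, 0]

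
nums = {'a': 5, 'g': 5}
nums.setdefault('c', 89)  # 89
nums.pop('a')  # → 5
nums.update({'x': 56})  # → {'g': 5, 'c': 89, 'x': 56}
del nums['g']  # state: {'c': 89, 'x': 56}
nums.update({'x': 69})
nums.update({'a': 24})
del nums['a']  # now {'c': 89, 'x': 69}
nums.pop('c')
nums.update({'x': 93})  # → {'x': 93}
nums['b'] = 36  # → {'x': 93, 'b': 36}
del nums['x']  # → {'b': 36}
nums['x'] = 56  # {'b': 36, 'x': 56}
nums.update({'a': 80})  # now {'b': 36, 'x': 56, 'a': 80}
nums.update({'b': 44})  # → {'b': 44, 'x': 56, 'a': 80}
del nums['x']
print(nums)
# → {'b': 44, 'a': 80}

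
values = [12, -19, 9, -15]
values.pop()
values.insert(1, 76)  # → [12, 76, -19, 9]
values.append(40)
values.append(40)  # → [12, 76, -19, 9, 40, 40]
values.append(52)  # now [12, 76, -19, 9, 40, 40, 52]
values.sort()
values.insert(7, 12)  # [-19, 9, 12, 40, 40, 52, 76, 12]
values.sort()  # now [-19, 9, 12, 12, 40, 40, 52, 76]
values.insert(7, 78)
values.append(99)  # [-19, 9, 12, 12, 40, 40, 52, 78, 76, 99]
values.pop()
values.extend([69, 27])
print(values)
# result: [-19, 9, 12, 12, 40, 40, 52, 78, 76, 69, 27]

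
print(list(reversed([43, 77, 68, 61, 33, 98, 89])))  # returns [89, 98, 33, 61, 68, 77, 43]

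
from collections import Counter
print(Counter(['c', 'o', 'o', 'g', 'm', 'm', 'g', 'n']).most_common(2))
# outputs [('o', 2), ('g', 2)]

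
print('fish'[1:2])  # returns i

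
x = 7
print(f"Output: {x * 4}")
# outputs Output: 28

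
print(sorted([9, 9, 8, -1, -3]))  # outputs [-3, -1, 8, 9, 9]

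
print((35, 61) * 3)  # (35, 61, 35, 61, 35, 61)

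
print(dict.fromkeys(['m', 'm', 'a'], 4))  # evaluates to {'m': 4, 'a': 4}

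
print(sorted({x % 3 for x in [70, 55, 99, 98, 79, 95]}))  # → [0, 1, 2]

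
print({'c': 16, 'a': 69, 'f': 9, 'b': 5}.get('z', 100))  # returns 100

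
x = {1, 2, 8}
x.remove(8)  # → {1, 2}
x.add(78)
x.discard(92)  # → {1, 2, 78}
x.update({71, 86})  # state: {1, 2, 71, 78, 86}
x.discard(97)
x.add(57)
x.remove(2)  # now {1, 57, 71, 78, 86}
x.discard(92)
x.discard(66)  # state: {1, 57, 71, 78, 86}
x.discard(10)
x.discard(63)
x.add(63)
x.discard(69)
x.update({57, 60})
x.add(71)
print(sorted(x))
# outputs [1, 57, 60, 63, 71, 78, 86]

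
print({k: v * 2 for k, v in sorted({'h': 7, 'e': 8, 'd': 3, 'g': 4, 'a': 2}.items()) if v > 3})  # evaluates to {'e': 16, 'g': 8, 'h': 14}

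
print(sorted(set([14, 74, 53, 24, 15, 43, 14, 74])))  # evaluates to [14, 15, 24, 43, 53, 74]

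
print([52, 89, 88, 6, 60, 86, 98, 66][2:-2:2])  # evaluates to [88, 60]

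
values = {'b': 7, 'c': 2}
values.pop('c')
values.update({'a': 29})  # {'b': 7, 'a': 29}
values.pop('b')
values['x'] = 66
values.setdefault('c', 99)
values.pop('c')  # 99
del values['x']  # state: {'a': 29}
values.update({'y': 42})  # {'a': 29, 'y': 42}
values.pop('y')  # 42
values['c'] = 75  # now {'a': 29, 'c': 75}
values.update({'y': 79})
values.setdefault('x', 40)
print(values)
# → {'a': 29, 'c': 75, 'y': 79, 'x': 40}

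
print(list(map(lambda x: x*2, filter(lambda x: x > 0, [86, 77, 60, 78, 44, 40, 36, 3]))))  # [172, 154, 120, 156, 88, 80, 72, 6]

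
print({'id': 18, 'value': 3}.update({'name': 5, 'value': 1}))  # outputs None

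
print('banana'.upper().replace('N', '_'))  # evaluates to BA_A_A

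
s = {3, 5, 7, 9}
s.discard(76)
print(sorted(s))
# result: [3, 5, 7, 9]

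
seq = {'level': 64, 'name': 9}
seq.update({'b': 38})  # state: {'level': 64, 'name': 9, 'b': 38}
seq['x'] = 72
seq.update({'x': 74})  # {'level': 64, 'name': 9, 'b': 38, 'x': 74}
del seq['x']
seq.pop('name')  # 9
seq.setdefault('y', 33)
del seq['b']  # {'level': 64, 'y': 33}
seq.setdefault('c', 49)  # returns 49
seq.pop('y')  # 33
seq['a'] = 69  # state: {'level': 64, 'c': 49, 'a': 69}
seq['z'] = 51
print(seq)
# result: {'level': 64, 'c': 49, 'a': 69, 'z': 51}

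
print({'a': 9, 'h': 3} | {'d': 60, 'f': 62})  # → {'a': 9, 'h': 3, 'd': 60, 'f': 62}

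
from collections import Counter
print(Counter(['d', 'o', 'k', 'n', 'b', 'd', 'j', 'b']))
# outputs Counter({'d': 2, 'b': 2, 'o': 1, 'k': 1, 'n': 1, 'j': 1})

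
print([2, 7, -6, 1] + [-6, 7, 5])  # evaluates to [2, 7, -6, 1, -6, 7, 5]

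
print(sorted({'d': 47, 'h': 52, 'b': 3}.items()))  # [('b', 3), ('d', 47), ('h', 52)]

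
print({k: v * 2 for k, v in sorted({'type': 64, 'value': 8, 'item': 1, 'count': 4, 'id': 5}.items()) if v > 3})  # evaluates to {'count': 8, 'id': 10, 'type': 128, 'value': 16}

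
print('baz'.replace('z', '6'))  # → ba6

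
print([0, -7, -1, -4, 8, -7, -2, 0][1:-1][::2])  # [-7, -4, -7]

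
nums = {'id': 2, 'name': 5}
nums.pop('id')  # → 2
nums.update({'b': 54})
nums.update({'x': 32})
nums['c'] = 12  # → {'name': 5, 'b': 54, 'x': 32, 'c': 12}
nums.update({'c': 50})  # {'name': 5, 'b': 54, 'x': 32, 'c': 50}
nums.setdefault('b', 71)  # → 54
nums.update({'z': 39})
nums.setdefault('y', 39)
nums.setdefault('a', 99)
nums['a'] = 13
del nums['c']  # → {'name': 5, 'b': 54, 'x': 32, 'z': 39, 'y': 39, 'a': 13}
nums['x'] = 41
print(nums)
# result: {'name': 5, 'b': 54, 'x': 41, 'z': 39, 'y': 39, 'a': 13}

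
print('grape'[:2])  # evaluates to gr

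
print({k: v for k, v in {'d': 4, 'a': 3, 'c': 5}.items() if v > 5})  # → {}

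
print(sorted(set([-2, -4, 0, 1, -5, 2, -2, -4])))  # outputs [-5, -4, -2, 0, 1, 2]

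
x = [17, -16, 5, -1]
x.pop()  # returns -1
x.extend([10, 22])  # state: [17, -16, 5, 10, 22]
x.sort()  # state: [-16, 5, 10, 17, 22]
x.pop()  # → 22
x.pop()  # 17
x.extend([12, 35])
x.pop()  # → 35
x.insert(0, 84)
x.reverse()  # [12, 10, 5, -16, 84]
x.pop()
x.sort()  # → [-16, 5, 10, 12]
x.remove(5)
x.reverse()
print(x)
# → [12, 10, -16]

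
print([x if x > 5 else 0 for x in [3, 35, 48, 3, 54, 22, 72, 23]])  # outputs [0, 35, 48, 0, 54, 22, 72, 23]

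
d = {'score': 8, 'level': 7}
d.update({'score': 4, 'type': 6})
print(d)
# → {'score': 4, 'level': 7, 'type': 6}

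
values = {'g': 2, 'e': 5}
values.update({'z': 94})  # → {'g': 2, 'e': 5, 'z': 94}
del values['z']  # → {'g': 2, 'e': 5}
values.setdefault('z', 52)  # 52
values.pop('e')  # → 5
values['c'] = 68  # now {'g': 2, 'z': 52, 'c': 68}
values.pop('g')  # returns 2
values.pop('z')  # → 52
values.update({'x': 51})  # {'c': 68, 'x': 51}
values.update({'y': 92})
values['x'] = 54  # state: {'c': 68, 'x': 54, 'y': 92}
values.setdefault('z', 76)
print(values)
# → {'c': 68, 'x': 54, 'y': 92, 'z': 76}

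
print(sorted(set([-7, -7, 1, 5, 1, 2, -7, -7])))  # [-7, 1, 2, 5]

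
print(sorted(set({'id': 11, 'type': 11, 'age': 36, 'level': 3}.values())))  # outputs [3, 11, 36]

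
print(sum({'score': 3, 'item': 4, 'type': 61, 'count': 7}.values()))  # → 75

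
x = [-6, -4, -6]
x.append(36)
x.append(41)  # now [-6, -4, -6, 36, 41]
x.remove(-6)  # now [-4, -6, 36, 41]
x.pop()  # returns 41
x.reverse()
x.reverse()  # [-4, -6, 36]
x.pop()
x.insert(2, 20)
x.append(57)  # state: [-4, -6, 20, 57]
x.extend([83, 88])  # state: [-4, -6, 20, 57, 83, 88]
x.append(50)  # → [-4, -6, 20, 57, 83, 88, 50]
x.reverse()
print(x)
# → [50, 88, 83, 57, 20, -6, -4]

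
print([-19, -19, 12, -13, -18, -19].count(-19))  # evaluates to 3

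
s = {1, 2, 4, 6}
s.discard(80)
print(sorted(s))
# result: [1, 2, 4, 6]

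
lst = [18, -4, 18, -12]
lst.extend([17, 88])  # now [18, -4, 18, -12, 17, 88]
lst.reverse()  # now [88, 17, -12, 18, -4, 18]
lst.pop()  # 18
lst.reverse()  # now [-4, 18, -12, 17, 88]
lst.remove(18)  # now [-4, -12, 17, 88]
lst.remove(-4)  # [-12, 17, 88]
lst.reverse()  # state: [88, 17, -12]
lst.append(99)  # [88, 17, -12, 99]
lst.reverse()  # [99, -12, 17, 88]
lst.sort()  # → [-12, 17, 88, 99]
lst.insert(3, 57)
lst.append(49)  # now [-12, 17, 88, 57, 99, 49]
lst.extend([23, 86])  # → [-12, 17, 88, 57, 99, 49, 23, 86]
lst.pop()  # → 86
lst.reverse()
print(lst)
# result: [23, 49, 99, 57, 88, 17, -12]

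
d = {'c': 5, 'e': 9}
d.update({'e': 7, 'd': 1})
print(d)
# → {'c': 5, 'e': 7, 'd': 1}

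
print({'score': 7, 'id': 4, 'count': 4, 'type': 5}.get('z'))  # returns None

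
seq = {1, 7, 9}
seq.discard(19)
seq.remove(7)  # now {1, 9}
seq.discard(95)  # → {1, 9}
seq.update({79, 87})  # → {1, 9, 79, 87}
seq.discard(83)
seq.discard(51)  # {1, 9, 79, 87}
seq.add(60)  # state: {1, 9, 60, 79, 87}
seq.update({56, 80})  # {1, 9, 56, 60, 79, 80, 87}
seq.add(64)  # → {1, 9, 56, 60, 64, 79, 80, 87}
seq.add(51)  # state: {1, 9, 51, 56, 60, 64, 79, 80, 87}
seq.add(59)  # {1, 9, 51, 56, 59, 60, 64, 79, 80, 87}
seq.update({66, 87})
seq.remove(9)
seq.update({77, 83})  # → {1, 51, 56, 59, 60, 64, 66, 77, 79, 80, 83, 87}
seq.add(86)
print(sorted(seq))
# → [1, 51, 56, 59, 60, 64, 66, 77, 79, 80, 83, 86, 87]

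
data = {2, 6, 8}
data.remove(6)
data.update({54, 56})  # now {2, 8, 54, 56}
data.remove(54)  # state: {2, 8, 56}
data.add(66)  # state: {2, 8, 56, 66}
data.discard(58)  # {2, 8, 56, 66}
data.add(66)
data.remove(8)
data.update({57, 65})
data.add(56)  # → {2, 56, 57, 65, 66}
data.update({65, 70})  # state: {2, 56, 57, 65, 66, 70}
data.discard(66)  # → {2, 56, 57, 65, 70}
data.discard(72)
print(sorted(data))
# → [2, 56, 57, 65, 70]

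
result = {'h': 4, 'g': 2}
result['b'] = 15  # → {'h': 4, 'g': 2, 'b': 15}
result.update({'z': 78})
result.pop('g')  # 2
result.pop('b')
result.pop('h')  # 4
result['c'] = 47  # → {'z': 78, 'c': 47}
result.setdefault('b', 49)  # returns 49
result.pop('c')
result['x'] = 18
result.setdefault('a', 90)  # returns 90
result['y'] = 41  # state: {'z': 78, 'b': 49, 'x': 18, 'a': 90, 'y': 41}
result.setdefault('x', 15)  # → 18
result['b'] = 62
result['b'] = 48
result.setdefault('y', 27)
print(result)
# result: {'z': 78, 'b': 48, 'x': 18, 'a': 90, 'y': 41}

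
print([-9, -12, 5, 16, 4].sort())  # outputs None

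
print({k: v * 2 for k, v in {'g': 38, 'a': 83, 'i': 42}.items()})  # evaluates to {'g': 76, 'a': 166, 'i': 84}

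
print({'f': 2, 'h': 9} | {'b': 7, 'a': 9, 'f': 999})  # {'f': 999, 'h': 9, 'b': 7, 'a': 9}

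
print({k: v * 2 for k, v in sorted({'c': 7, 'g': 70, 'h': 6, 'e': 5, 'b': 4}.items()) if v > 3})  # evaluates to {'b': 8, 'c': 14, 'e': 10, 'g': 140, 'h': 12}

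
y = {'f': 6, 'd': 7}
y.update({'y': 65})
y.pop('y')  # 65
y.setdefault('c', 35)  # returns 35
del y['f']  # {'d': 7, 'c': 35}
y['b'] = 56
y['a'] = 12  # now {'d': 7, 'c': 35, 'b': 56, 'a': 12}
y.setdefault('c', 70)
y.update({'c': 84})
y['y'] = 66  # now {'d': 7, 'c': 84, 'b': 56, 'a': 12, 'y': 66}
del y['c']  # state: {'d': 7, 'b': 56, 'a': 12, 'y': 66}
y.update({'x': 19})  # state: {'d': 7, 'b': 56, 'a': 12, 'y': 66, 'x': 19}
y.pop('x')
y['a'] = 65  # {'d': 7, 'b': 56, 'a': 65, 'y': 66}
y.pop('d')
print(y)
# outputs {'b': 56, 'a': 65, 'y': 66}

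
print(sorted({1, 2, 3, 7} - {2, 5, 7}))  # [1, 3]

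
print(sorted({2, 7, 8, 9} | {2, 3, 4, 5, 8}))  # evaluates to [2, 3, 4, 5, 7, 8, 9]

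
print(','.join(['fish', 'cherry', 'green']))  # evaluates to fish,cherry,green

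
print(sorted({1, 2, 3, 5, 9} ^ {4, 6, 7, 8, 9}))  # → [1, 2, 3, 4, 5, 6, 7, 8]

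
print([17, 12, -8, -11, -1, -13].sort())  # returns None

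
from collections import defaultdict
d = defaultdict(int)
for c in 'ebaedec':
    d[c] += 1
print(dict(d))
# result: {'e': 3, 'b': 1, 'a': 1, 'd': 1, 'c': 1}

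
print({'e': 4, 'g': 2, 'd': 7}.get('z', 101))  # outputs 101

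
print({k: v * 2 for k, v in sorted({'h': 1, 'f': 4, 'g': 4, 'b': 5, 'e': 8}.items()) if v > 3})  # {'b': 10, 'e': 16, 'f': 8, 'g': 8}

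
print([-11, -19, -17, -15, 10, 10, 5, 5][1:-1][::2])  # [-19, -15, 10]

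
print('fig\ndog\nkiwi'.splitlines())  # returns ['fig', 'dog', 'kiwi']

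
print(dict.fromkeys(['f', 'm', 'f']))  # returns {'f': None, 'm': None}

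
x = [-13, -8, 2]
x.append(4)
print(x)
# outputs [-13, -8, 2, 4]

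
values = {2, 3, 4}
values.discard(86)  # {2, 3, 4}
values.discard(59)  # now {2, 3, 4}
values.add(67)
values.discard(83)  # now {2, 3, 4, 67}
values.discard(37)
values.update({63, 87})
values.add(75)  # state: {2, 3, 4, 63, 67, 75, 87}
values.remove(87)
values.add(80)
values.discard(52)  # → {2, 3, 4, 63, 67, 75, 80}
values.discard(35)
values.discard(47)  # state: {2, 3, 4, 63, 67, 75, 80}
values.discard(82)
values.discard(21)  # {2, 3, 4, 63, 67, 75, 80}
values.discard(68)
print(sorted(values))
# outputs [2, 3, 4, 63, 67, 75, 80]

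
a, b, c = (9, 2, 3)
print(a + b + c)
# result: 14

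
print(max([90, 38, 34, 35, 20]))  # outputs 90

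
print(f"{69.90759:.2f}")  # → 69.91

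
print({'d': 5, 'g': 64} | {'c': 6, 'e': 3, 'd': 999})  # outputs {'d': 999, 'g': 64, 'c': 6, 'e': 3}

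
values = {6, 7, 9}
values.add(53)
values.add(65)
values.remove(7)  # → {6, 9, 53, 65}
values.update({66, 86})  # {6, 9, 53, 65, 66, 86}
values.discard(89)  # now {6, 9, 53, 65, 66, 86}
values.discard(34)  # {6, 9, 53, 65, 66, 86}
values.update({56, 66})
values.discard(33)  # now {6, 9, 53, 56, 65, 66, 86}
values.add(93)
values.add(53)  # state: {6, 9, 53, 56, 65, 66, 86, 93}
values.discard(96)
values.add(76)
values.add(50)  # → {6, 9, 50, 53, 56, 65, 66, 76, 86, 93}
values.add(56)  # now {6, 9, 50, 53, 56, 65, 66, 76, 86, 93}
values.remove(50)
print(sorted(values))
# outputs [6, 9, 53, 56, 65, 66, 76, 86, 93]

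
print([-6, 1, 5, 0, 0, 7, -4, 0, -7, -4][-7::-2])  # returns [0, 1]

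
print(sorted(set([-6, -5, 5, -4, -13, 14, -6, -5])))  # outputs [-13, -6, -5, -4, 5, 14]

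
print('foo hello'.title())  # Foo Hello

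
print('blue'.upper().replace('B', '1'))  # 1LUE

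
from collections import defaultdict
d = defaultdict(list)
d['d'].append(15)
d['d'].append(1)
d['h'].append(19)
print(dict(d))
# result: {'d': [15, 1], 'h': [19]}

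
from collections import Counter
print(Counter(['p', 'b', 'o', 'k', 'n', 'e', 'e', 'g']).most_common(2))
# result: [('e', 2), ('p', 1)]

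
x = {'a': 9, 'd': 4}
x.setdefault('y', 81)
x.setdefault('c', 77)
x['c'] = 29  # {'a': 9, 'd': 4, 'y': 81, 'c': 29}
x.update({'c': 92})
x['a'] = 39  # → {'a': 39, 'd': 4, 'y': 81, 'c': 92}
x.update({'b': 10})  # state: {'a': 39, 'd': 4, 'y': 81, 'c': 92, 'b': 10}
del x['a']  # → {'d': 4, 'y': 81, 'c': 92, 'b': 10}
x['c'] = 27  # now {'d': 4, 'y': 81, 'c': 27, 'b': 10}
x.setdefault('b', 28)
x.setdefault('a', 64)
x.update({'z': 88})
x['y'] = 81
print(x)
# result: {'d': 4, 'y': 81, 'c': 27, 'b': 10, 'a': 64, 'z': 88}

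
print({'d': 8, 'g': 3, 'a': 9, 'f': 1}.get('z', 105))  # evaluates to 105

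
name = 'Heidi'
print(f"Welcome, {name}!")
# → Welcome, Heidi!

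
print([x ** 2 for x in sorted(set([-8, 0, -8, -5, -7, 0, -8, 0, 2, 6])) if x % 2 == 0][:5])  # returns [64, 0, 4, 36]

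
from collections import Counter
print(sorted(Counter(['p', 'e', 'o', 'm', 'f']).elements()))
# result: ['e', 'f', 'm', 'o', 'p']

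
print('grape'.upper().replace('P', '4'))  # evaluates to GRA4E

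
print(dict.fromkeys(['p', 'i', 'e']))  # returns {'p': None, 'i': None, 'e': None}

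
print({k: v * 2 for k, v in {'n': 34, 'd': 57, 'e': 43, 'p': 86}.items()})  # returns {'n': 68, 'd': 114, 'e': 86, 'p': 172}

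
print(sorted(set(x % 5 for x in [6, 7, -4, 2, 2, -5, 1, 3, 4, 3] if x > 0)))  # [1, 2, 3, 4]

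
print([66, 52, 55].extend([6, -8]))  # None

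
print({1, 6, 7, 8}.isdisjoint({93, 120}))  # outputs True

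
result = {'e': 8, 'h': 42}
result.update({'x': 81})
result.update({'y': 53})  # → {'e': 8, 'h': 42, 'x': 81, 'y': 53}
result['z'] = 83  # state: {'e': 8, 'h': 42, 'x': 81, 'y': 53, 'z': 83}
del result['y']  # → {'e': 8, 'h': 42, 'x': 81, 'z': 83}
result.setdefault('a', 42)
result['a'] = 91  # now {'e': 8, 'h': 42, 'x': 81, 'z': 83, 'a': 91}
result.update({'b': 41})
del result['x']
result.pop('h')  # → 42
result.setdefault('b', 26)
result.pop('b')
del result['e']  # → {'z': 83, 'a': 91}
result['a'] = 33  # {'z': 83, 'a': 33}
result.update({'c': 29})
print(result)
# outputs {'z': 83, 'a': 33, 'c': 29}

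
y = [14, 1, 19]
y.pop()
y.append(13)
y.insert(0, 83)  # [83, 14, 1, 13]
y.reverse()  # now [13, 1, 14, 83]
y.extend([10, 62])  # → [13, 1, 14, 83, 10, 62]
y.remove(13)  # [1, 14, 83, 10, 62]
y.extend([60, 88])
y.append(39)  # [1, 14, 83, 10, 62, 60, 88, 39]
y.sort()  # [1, 10, 14, 39, 60, 62, 83, 88]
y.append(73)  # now [1, 10, 14, 39, 60, 62, 83, 88, 73]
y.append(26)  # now [1, 10, 14, 39, 60, 62, 83, 88, 73, 26]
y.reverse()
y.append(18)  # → [26, 73, 88, 83, 62, 60, 39, 14, 10, 1, 18]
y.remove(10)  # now [26, 73, 88, 83, 62, 60, 39, 14, 1, 18]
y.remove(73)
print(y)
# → [26, 88, 83, 62, 60, 39, 14, 1, 18]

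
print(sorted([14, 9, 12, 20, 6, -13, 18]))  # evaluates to [-13, 6, 9, 12, 14, 18, 20]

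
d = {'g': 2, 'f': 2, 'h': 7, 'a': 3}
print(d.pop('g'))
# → 2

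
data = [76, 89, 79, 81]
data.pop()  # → 81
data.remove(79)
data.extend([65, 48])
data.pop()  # 48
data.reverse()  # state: [65, 89, 76]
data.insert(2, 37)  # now [65, 89, 37, 76]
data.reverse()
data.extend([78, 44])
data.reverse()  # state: [44, 78, 65, 89, 37, 76]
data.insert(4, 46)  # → [44, 78, 65, 89, 46, 37, 76]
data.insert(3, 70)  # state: [44, 78, 65, 70, 89, 46, 37, 76]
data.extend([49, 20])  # [44, 78, 65, 70, 89, 46, 37, 76, 49, 20]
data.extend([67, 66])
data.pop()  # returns 66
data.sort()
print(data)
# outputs [20, 37, 44, 46, 49, 65, 67, 70, 76, 78, 89]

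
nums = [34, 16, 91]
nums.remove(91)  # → [34, 16]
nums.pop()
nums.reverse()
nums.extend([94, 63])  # [34, 94, 63]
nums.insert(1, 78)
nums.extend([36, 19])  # [34, 78, 94, 63, 36, 19]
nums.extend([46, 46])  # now [34, 78, 94, 63, 36, 19, 46, 46]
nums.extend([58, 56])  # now [34, 78, 94, 63, 36, 19, 46, 46, 58, 56]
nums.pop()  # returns 56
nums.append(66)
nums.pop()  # 66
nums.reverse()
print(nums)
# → [58, 46, 46, 19, 36, 63, 94, 78, 34]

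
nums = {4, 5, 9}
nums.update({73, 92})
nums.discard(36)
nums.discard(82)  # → {4, 5, 9, 73, 92}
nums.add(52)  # {4, 5, 9, 52, 73, 92}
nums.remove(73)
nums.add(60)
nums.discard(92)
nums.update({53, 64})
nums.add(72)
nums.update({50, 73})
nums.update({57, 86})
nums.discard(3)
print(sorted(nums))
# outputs [4, 5, 9, 50, 52, 53, 57, 60, 64, 72, 73, 86]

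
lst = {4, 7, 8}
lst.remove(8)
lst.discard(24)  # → {4, 7}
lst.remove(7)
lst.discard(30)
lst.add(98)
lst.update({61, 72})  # {4, 61, 72, 98}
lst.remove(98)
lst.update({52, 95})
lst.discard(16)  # {4, 52, 61, 72, 95}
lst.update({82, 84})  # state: {4, 52, 61, 72, 82, 84, 95}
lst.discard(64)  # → {4, 52, 61, 72, 82, 84, 95}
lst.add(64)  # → {4, 52, 61, 64, 72, 82, 84, 95}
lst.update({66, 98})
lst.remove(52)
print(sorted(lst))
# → [4, 61, 64, 66, 72, 82, 84, 95, 98]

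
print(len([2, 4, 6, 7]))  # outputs 4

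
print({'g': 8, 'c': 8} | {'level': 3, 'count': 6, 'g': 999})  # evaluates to {'g': 999, 'c': 8, 'level': 3, 'count': 6}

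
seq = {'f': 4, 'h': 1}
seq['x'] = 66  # {'f': 4, 'h': 1, 'x': 66}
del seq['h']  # {'f': 4, 'x': 66}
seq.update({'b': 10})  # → {'f': 4, 'x': 66, 'b': 10}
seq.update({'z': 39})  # {'f': 4, 'x': 66, 'b': 10, 'z': 39}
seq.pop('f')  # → 4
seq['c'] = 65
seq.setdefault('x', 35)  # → 66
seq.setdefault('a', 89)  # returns 89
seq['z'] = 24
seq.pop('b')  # 10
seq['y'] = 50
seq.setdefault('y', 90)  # 50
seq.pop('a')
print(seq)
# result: {'x': 66, 'z': 24, 'c': 65, 'y': 50}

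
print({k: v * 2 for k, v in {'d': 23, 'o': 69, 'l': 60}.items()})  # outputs {'d': 46, 'o': 138, 'l': 120}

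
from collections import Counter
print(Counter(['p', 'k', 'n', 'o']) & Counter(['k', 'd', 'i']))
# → Counter({'k': 1})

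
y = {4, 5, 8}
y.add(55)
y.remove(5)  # {4, 8, 55}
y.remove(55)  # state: {4, 8}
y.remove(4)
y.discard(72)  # {8}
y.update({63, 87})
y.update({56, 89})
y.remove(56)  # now {8, 63, 87, 89}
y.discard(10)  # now {8, 63, 87, 89}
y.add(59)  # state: {8, 59, 63, 87, 89}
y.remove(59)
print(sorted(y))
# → [8, 63, 87, 89]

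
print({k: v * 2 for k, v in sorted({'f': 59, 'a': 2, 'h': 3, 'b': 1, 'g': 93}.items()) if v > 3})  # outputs {'f': 118, 'g': 186}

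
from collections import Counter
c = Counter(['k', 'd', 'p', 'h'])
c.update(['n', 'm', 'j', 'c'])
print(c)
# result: Counter({'k': 1, 'd': 1, 'p': 1, 'h': 1, 'n': 1, 'm': 1, 'j': 1, 'c': 1})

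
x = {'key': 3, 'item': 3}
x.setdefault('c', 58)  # 58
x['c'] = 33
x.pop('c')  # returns 33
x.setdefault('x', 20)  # 20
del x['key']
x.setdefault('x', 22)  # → 20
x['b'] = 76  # {'item': 3, 'x': 20, 'b': 76}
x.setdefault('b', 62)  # 76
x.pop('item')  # 3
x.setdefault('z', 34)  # 34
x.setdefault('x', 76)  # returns 20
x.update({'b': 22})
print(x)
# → {'x': 20, 'b': 22, 'z': 34}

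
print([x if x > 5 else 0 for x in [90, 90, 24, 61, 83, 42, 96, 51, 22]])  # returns [90, 90, 24, 61, 83, 42, 96, 51, 22]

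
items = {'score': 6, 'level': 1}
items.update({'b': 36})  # {'score': 6, 'level': 1, 'b': 36}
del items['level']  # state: {'score': 6, 'b': 36}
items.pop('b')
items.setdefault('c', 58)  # 58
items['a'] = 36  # {'score': 6, 'c': 58, 'a': 36}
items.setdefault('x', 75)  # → 75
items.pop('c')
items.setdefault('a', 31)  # 36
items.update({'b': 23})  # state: {'score': 6, 'a': 36, 'x': 75, 'b': 23}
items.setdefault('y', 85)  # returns 85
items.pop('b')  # 23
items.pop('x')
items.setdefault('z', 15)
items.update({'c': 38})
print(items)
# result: {'score': 6, 'a': 36, 'y': 85, 'z': 15, 'c': 38}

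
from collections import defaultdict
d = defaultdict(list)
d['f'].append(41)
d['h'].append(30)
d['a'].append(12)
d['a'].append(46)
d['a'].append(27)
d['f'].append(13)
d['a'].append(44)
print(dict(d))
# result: {'f': [41, 13], 'h': [30], 'a': [12, 46, 27, 44]}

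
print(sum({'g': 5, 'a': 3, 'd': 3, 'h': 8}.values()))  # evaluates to 19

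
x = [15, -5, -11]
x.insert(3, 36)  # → [15, -5, -11, 36]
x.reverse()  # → [36, -11, -5, 15]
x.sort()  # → [-11, -5, 15, 36]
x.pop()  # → 36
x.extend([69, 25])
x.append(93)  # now [-11, -5, 15, 69, 25, 93]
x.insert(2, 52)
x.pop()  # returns 93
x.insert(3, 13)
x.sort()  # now [-11, -5, 13, 15, 25, 52, 69]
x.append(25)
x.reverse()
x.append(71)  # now [25, 69, 52, 25, 15, 13, -5, -11, 71]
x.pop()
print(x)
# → [25, 69, 52, 25, 15, 13, -5, -11]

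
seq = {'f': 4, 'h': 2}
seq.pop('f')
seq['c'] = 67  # {'h': 2, 'c': 67}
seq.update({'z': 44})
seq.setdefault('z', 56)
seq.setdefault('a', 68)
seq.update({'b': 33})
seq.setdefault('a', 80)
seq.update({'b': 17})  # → {'h': 2, 'c': 67, 'z': 44, 'a': 68, 'b': 17}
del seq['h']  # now {'c': 67, 'z': 44, 'a': 68, 'b': 17}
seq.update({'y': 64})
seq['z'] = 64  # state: {'c': 67, 'z': 64, 'a': 68, 'b': 17, 'y': 64}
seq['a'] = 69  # {'c': 67, 'z': 64, 'a': 69, 'b': 17, 'y': 64}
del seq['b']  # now {'c': 67, 'z': 64, 'a': 69, 'y': 64}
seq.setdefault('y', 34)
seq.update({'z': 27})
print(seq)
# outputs {'c': 67, 'z': 27, 'a': 69, 'y': 64}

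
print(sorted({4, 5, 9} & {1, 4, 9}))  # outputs [4, 9]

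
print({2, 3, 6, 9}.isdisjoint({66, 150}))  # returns True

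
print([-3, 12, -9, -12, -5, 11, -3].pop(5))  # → 11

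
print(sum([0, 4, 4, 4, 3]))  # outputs 15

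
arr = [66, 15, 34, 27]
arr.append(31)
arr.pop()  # 31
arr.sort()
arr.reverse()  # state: [66, 34, 27, 15]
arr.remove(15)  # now [66, 34, 27]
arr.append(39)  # [66, 34, 27, 39]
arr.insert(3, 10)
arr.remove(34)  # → [66, 27, 10, 39]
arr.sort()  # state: [10, 27, 39, 66]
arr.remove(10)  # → [27, 39, 66]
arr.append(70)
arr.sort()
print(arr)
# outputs [27, 39, 66, 70]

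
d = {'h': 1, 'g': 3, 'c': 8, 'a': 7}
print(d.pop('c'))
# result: 8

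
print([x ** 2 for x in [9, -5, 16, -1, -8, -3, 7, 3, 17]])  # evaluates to [81, 25, 256, 1, 64, 9, 49, 9, 289]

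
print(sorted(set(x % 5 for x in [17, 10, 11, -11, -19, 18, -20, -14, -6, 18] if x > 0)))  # [0, 1, 2, 3]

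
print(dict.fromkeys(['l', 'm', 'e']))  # {'l': None, 'm': None, 'e': None}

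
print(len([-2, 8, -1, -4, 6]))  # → 5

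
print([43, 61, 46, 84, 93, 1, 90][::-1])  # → [90, 1, 93, 84, 46, 61, 43]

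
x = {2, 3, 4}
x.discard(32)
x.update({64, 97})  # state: {2, 3, 4, 64, 97}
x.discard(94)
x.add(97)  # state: {2, 3, 4, 64, 97}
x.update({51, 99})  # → {2, 3, 4, 51, 64, 97, 99}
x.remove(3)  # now {2, 4, 51, 64, 97, 99}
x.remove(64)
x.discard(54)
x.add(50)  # {2, 4, 50, 51, 97, 99}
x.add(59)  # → {2, 4, 50, 51, 59, 97, 99}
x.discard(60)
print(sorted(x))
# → [2, 4, 50, 51, 59, 97, 99]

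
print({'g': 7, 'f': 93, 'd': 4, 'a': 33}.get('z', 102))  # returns 102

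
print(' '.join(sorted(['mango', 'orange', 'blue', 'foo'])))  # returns blue foo mango orange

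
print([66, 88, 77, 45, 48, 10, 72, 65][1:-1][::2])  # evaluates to [88, 45, 10]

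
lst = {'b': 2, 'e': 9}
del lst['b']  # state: {'e': 9}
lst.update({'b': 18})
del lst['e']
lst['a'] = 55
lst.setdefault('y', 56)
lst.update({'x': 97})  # {'b': 18, 'a': 55, 'y': 56, 'x': 97}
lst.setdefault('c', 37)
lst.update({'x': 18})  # {'b': 18, 'a': 55, 'y': 56, 'x': 18, 'c': 37}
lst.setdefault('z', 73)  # 73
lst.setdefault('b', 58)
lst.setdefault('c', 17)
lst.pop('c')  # 37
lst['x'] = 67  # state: {'b': 18, 'a': 55, 'y': 56, 'x': 67, 'z': 73}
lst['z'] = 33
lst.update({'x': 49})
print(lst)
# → {'b': 18, 'a': 55, 'y': 56, 'x': 49, 'z': 33}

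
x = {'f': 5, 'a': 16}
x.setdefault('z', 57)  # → 57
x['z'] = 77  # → {'f': 5, 'a': 16, 'z': 77}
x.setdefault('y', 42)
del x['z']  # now {'f': 5, 'a': 16, 'y': 42}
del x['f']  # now {'a': 16, 'y': 42}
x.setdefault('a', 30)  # 16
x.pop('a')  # 16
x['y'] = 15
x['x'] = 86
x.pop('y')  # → 15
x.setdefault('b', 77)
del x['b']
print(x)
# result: {'x': 86}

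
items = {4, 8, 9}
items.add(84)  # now {4, 8, 9, 84}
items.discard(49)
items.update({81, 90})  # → {4, 8, 9, 81, 84, 90}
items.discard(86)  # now {4, 8, 9, 81, 84, 90}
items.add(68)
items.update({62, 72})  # {4, 8, 9, 62, 68, 72, 81, 84, 90}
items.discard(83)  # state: {4, 8, 9, 62, 68, 72, 81, 84, 90}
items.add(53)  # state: {4, 8, 9, 53, 62, 68, 72, 81, 84, 90}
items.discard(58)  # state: {4, 8, 9, 53, 62, 68, 72, 81, 84, 90}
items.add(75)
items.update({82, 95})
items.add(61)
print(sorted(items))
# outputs [4, 8, 9, 53, 61, 62, 68, 72, 75, 81, 82, 84, 90, 95]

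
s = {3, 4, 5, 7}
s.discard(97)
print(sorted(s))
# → [3, 4, 5, 7]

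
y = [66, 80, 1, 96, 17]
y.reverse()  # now [17, 96, 1, 80, 66]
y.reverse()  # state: [66, 80, 1, 96, 17]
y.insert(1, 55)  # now [66, 55, 80, 1, 96, 17]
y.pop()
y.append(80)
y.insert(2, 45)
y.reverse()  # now [80, 96, 1, 80, 45, 55, 66]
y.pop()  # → 66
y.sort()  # [1, 45, 55, 80, 80, 96]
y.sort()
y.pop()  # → 96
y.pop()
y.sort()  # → [1, 45, 55, 80]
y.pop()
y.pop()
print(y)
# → [1, 45]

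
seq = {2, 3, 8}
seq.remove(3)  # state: {2, 8}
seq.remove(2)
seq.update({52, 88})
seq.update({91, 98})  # {8, 52, 88, 91, 98}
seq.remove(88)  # {8, 52, 91, 98}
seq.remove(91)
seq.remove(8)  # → {52, 98}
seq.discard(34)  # {52, 98}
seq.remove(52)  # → {98}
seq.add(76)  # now {76, 98}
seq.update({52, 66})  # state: {52, 66, 76, 98}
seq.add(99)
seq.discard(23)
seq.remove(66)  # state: {52, 76, 98, 99}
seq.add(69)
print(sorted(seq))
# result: [52, 69, 76, 98, 99]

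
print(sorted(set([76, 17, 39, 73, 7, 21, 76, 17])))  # [7, 17, 21, 39, 73, 76]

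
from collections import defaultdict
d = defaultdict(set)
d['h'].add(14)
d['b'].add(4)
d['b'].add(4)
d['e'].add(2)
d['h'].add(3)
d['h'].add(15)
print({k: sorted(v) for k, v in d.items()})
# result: {'h': [3, 14, 15], 'b': [4], 'e': [2]}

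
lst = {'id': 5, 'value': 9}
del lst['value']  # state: {'id': 5}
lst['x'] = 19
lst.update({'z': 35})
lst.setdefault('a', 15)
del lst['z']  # {'id': 5, 'x': 19, 'a': 15}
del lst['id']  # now {'x': 19, 'a': 15}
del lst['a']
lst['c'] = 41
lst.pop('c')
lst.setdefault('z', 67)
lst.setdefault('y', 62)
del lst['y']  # {'x': 19, 'z': 67}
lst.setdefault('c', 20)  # 20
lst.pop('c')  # 20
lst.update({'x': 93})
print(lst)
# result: {'x': 93, 'z': 67}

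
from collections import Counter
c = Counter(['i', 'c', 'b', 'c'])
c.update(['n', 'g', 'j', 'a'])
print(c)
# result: Counter({'c': 2, 'i': 1, 'b': 1, 'n': 1, 'g': 1, 'j': 1, 'a': 1})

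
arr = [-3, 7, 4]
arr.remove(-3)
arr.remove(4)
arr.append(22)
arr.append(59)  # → [7, 22, 59]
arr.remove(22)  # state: [7, 59]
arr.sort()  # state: [7, 59]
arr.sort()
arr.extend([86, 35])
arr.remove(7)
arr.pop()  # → 35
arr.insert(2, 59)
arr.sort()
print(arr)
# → [59, 59, 86]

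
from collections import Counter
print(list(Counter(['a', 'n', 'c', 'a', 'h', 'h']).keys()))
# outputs ['a', 'n', 'c', 'h']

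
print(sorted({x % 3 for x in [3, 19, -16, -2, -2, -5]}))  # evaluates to [0, 1, 2]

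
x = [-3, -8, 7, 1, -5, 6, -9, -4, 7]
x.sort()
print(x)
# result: [-9, -8, -5, -4, -3, 1, 6, 7, 7]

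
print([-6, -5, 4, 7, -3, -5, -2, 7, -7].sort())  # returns None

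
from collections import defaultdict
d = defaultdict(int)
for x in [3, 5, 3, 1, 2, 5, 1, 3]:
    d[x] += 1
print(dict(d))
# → {3: 3, 5: 2, 1: 2, 2: 1}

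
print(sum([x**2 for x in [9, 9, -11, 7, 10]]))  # 432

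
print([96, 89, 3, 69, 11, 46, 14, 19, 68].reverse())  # None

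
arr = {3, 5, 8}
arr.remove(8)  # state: {3, 5}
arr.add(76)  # {3, 5, 76}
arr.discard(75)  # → {3, 5, 76}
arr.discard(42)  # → {3, 5, 76}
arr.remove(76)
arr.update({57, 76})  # {3, 5, 57, 76}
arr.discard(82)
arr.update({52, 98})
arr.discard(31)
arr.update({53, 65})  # {3, 5, 52, 53, 57, 65, 76, 98}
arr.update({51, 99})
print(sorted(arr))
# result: [3, 5, 51, 52, 53, 57, 65, 76, 98, 99]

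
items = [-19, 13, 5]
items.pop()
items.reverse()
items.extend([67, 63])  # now [13, -19, 67, 63]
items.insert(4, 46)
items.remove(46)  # [13, -19, 67, 63]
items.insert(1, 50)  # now [13, 50, -19, 67, 63]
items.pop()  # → 63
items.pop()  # 67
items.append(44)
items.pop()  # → 44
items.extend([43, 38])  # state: [13, 50, -19, 43, 38]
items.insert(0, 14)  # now [14, 13, 50, -19, 43, 38]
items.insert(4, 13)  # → [14, 13, 50, -19, 13, 43, 38]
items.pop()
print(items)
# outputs [14, 13, 50, -19, 13, 43]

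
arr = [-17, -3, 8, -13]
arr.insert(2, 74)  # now [-17, -3, 74, 8, -13]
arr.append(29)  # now [-17, -3, 74, 8, -13, 29]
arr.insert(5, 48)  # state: [-17, -3, 74, 8, -13, 48, 29]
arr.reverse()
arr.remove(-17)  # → [29, 48, -13, 8, 74, -3]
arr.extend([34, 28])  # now [29, 48, -13, 8, 74, -3, 34, 28]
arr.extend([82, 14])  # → [29, 48, -13, 8, 74, -3, 34, 28, 82, 14]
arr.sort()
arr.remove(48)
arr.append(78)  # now [-13, -3, 8, 14, 28, 29, 34, 74, 82, 78]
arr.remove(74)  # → [-13, -3, 8, 14, 28, 29, 34, 82, 78]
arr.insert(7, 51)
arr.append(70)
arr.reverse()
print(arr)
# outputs [70, 78, 82, 51, 34, 29, 28, 14, 8, -3, -13]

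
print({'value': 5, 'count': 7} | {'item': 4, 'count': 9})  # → {'value': 5, 'count': 9, 'item': 4}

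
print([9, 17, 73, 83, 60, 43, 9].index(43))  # 5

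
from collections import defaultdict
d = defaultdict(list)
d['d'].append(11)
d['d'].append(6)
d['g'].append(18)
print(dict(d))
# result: {'d': [11, 6], 'g': [18]}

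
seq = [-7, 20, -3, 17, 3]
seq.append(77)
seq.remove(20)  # [-7, -3, 17, 3, 77]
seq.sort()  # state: [-7, -3, 3, 17, 77]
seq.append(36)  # [-7, -3, 3, 17, 77, 36]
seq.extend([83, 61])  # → [-7, -3, 3, 17, 77, 36, 83, 61]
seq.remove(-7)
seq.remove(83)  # [-3, 3, 17, 77, 36, 61]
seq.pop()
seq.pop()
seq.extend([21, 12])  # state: [-3, 3, 17, 77, 21, 12]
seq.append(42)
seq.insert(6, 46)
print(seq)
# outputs [-3, 3, 17, 77, 21, 12, 46, 42]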